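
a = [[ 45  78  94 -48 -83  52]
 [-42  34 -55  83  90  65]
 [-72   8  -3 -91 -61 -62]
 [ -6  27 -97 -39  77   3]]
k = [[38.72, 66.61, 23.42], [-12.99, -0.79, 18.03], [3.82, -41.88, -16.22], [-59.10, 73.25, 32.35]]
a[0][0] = 45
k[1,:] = [-12.99, -0.79, 18.03]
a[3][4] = 77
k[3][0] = -59.1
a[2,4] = -61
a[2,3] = -91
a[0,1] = 78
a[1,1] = 34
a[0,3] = -48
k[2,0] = 3.82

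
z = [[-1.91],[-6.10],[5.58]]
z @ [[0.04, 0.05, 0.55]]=[[-0.08, -0.1, -1.05], [-0.24, -0.30, -3.36], [0.22, 0.28, 3.07]]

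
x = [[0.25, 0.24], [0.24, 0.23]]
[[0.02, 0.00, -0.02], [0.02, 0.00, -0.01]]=x @ [[0.10, 0.01, -0.09], [-0.03, -0.00, 0.03]]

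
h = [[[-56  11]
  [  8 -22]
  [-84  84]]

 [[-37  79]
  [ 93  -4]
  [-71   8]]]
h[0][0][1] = 11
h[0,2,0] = -84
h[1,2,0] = -71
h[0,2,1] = 84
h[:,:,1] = [[11, -22, 84], [79, -4, 8]]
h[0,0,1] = 11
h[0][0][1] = 11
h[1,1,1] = -4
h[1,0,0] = -37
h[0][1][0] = 8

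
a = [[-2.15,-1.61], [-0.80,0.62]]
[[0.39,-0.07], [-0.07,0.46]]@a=[[-0.78,-0.67], [-0.22,0.40]]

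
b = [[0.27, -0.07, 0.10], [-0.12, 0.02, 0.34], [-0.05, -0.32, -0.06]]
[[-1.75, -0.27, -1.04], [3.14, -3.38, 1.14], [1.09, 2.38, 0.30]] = b @ [[-9.5, 0.92, -4.63], [-3.07, -5.83, -0.54], [6.05, -9.26, 1.76]]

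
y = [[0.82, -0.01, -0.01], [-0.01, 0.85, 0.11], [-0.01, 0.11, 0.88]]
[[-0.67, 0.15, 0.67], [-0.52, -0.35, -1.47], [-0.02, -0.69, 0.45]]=y @ [[-0.82,  0.17,  0.8], [-0.63,  -0.31,  -1.82], [0.05,  -0.74,  0.75]]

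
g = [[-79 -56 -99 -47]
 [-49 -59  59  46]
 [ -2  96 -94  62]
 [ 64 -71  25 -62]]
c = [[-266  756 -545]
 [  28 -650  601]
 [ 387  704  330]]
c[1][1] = -650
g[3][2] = 25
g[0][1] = -56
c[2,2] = 330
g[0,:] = [-79, -56, -99, -47]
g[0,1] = -56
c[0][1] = 756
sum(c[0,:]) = -55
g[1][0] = -49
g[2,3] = 62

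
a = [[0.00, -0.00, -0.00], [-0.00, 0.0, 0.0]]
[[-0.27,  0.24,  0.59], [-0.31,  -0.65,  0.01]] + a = [[-0.27, 0.24, 0.59], [-0.31, -0.65, 0.01]]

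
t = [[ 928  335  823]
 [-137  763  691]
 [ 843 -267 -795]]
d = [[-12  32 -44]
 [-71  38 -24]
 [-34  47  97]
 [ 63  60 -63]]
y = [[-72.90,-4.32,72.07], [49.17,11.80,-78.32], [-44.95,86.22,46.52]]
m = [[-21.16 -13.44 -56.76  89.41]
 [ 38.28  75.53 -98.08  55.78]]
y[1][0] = 49.17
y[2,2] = 46.52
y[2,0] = -44.95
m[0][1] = -13.44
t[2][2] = -795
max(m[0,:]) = 89.41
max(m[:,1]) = 75.53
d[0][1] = 32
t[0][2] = 823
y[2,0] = -44.95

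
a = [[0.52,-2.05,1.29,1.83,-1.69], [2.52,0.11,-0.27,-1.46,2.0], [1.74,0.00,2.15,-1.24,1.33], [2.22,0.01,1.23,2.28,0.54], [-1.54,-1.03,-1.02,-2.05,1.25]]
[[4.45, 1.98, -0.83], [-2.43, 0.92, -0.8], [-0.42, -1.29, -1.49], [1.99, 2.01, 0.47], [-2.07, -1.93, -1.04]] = a @ [[0.01, 0.98, -0.12], [-0.69, -0.37, 0.58], [0.57, -0.80, -0.33], [0.70, 0.48, 0.49], [-0.60, -0.51, 0.03]]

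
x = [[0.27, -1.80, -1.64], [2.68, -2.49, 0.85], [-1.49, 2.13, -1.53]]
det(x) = -7.84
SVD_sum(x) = [[0.69, -0.82, 0.27], [2.32, -2.77, 0.92], [-1.80, 2.14, -0.71]] + [[-0.3, -0.91, -1.96], [0.01, 0.04, 0.09], [-0.1, -0.29, -0.63]] + [[-0.11, -0.08, 0.05], [0.35, 0.24, -0.16], [0.40, 0.28, -0.19]]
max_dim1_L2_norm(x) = 3.76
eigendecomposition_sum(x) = [[-0.01+0.00j, 0.01-0.00j, (-0.01-0j)], [(1.68-0j), (-1.24+0j), (1.98+0j)], [(-1.87+0j), (1.38-0j), (-2.21-0j)]] + [[(0.14+0.77j),(-0.9-0.09j),(-0.81-0.08j)], [(0.5+0.42j),(-0.63+0.42j),(-0.57+0.38j)], [0.19-0.39j,(0.38+0.34j),0.34+0.31j]] + [[0.14-0.77j, -0.90+0.09j, (-0.81+0.08j)], [(0.5-0.42j), -0.63-0.42j, -0.57-0.38j], [(0.19+0.39j), 0.38-0.34j, 0.34-0.31j]]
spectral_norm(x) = 4.84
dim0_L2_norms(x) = [3.08, 3.74, 2.4]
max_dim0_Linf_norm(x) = 2.68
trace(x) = -3.75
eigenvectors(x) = [[-0.00+0.00j, (0.71+0j), 0.71-0.00j], [0.67+0.00j, (0.45-0.38j), 0.45+0.38j], [-0.74+0.00j, -0.32-0.23j, (-0.32+0.23j)]]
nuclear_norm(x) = 7.84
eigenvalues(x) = [(-3.45+0j), (-0.15+1.5j), (-0.15-1.5j)]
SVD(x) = [[-0.23, 0.95, -0.21], [-0.77, -0.04, 0.64], [0.60, 0.30, 0.74]] @ diag([4.841353581907745, 2.295475812107161, 0.7053270808497532]) @ [[-0.62, 0.74, -0.25], [-0.14, -0.41, -0.9], [0.77, 0.53, -0.36]]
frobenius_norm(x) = 5.40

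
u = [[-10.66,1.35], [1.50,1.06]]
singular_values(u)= [10.83, 1.23]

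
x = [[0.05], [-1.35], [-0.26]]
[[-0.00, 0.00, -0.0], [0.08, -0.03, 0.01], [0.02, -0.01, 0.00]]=x@[[-0.06, 0.02, -0.01]]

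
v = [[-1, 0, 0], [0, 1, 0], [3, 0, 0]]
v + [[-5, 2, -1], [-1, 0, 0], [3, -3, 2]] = [[-6, 2, -1], [-1, 1, 0], [6, -3, 2]]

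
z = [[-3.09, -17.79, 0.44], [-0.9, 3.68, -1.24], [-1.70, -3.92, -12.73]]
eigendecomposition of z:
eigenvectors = [[0.09, 0.97, 0.90], [0.08, 0.07, -0.44], [0.99, -0.23, 0.01]]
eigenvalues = [-13.2, -4.5, 5.56]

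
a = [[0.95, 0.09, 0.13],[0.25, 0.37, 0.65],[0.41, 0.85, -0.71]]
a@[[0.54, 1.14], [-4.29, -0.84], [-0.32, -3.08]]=[[0.09, 0.61], [-1.66, -2.03], [-3.20, 1.94]]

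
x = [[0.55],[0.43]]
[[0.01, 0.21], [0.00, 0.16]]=x@[[0.01, 0.38]]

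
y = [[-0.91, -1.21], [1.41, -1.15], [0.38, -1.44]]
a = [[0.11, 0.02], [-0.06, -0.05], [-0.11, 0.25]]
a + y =[[-0.80, -1.19], [1.35, -1.2], [0.27, -1.19]]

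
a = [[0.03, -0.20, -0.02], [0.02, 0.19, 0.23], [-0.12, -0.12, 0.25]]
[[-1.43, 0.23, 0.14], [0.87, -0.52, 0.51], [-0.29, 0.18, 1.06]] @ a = [[-0.06, 0.31, 0.12], [-0.05, -0.33, -0.01], [-0.13, -0.04, 0.31]]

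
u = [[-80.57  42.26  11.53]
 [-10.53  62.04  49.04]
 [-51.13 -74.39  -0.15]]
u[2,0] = -51.13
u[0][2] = 11.53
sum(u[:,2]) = 60.42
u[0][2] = 11.53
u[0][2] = 11.53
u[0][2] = 11.53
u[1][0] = -10.53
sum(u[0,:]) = -26.779999999999994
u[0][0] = -80.57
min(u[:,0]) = -80.57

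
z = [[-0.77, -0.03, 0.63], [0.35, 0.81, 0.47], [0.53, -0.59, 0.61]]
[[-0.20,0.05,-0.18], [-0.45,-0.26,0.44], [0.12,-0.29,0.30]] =z@[[0.06, -0.29, 0.45], [-0.43, -0.04, 0.19], [-0.27, -0.27, 0.28]]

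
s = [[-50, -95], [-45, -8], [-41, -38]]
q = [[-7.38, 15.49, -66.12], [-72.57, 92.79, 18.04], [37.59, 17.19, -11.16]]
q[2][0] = 37.59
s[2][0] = -41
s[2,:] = [-41, -38]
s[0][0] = -50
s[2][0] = -41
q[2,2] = -11.16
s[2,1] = -38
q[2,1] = 17.19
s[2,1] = -38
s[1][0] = -45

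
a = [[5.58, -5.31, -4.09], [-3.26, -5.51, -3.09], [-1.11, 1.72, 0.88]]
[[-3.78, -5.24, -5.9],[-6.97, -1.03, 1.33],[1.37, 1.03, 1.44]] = a @ [[0.37, -0.37, -0.86],[0.9, -0.11, 0.43],[0.26, 0.92, -0.29]]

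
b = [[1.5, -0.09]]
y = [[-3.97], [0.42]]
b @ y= [[-5.99]]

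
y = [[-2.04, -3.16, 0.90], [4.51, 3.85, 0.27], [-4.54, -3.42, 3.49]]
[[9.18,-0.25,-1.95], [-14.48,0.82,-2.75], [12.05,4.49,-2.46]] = y @[[-1.35, -0.63, -1.50], [-2.15, 0.86, 1.15], [-0.41, 1.31, -1.53]]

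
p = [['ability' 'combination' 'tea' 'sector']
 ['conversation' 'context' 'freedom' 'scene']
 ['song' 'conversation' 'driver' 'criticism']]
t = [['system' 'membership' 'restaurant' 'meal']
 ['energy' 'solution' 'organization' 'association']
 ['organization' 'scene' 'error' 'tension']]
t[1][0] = 'energy'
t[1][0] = 'energy'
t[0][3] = 'meal'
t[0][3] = 'meal'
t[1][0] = 'energy'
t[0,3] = 'meal'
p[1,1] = 'context'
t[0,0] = 'system'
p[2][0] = 'song'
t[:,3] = ['meal', 'association', 'tension']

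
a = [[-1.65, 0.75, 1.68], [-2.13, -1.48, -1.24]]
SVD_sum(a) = [[-0.34,-0.2,-0.14], [-2.32,-1.34,-0.97]] + [[-1.31,0.95,1.82], [0.19,-0.14,-0.27]]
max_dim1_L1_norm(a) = 4.85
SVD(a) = [[0.14, 0.99], [0.99, -0.14]] @ diag([2.8830074893772544, 2.4618220520977263]) @ [[-0.81, -0.47, -0.34], [-0.54, 0.39, 0.75]]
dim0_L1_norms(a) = [3.78, 2.23, 2.92]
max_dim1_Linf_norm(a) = 2.13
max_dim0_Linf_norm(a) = 2.13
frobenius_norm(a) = 3.79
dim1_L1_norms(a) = [4.08, 4.85]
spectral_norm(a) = 2.88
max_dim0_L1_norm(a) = 3.78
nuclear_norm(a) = 5.34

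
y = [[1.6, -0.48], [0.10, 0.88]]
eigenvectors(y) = [[0.99, 0.6], [0.15, 0.8]]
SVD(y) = [[-0.99,0.13], [0.13,0.99]] @ diag([1.6805225028392277, 0.8663972053573226]) @ [[-0.94, 0.35], [0.35, 0.94]]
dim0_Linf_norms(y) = [1.6, 0.88]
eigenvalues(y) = [1.53, 0.95]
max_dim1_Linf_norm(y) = 1.6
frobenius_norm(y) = 1.89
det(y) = 1.46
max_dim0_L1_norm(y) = 1.7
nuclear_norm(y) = 2.55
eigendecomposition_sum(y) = [[1.72, -1.28], [0.27, -0.2]] + [[-0.12, 0.8], [-0.17, 1.08]]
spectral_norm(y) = 1.68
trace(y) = 2.48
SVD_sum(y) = [[1.56, -0.58], [-0.2, 0.08]] + [[0.04, 0.1],[0.30, 0.8]]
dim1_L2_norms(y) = [1.67, 0.89]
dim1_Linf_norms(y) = [1.6, 0.88]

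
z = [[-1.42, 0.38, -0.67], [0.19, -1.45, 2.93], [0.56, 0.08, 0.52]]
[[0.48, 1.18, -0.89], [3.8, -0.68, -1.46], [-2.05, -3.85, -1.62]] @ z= [[-0.96, -1.60, 2.67], [-6.34, 2.31, -5.3], [1.27, 4.67, -10.75]]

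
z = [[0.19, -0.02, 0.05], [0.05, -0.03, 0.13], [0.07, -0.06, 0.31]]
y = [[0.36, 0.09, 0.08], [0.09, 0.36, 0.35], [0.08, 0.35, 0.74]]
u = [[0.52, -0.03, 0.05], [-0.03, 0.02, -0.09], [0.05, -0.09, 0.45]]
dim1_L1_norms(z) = [0.26, 0.21, 0.44]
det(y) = 0.05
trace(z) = 0.47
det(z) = -0.00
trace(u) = 0.99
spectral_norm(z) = 0.37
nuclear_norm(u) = 0.99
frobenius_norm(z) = 0.40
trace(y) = 1.46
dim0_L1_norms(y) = [0.53, 0.8, 1.17]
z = y @ u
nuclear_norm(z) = 0.54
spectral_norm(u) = 0.56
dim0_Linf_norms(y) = [0.36, 0.36, 0.74]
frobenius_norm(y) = 1.04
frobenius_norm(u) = 0.70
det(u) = 0.00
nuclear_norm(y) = 1.46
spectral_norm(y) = 0.97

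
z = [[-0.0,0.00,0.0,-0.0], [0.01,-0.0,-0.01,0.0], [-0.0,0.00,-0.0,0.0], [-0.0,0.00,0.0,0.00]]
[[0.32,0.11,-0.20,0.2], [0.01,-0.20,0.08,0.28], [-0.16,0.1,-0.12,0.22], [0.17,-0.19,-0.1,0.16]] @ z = [[0.00,0.00,-0.00,0.0], [-0.0,0.0,0.0,0.0], [0.00,0.00,-0.0,0.0], [-0.00,0.0,0.0,0.0]]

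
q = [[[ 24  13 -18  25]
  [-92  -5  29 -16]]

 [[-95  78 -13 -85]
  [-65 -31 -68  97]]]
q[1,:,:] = [[-95, 78, -13, -85], [-65, -31, -68, 97]]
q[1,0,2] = -13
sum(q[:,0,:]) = -71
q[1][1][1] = -31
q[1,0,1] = 78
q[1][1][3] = 97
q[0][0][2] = -18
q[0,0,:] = [24, 13, -18, 25]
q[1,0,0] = -95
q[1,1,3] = 97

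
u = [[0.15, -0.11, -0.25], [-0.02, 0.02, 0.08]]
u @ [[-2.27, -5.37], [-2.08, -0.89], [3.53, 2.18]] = [[-0.99,-1.25], [0.29,0.26]]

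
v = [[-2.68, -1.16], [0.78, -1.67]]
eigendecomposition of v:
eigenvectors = [[0.77+0.00j, (0.77-0j)],  [(-0.34-0.54j), (-0.34+0.54j)]]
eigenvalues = [(-2.17+0.81j), (-2.17-0.81j)]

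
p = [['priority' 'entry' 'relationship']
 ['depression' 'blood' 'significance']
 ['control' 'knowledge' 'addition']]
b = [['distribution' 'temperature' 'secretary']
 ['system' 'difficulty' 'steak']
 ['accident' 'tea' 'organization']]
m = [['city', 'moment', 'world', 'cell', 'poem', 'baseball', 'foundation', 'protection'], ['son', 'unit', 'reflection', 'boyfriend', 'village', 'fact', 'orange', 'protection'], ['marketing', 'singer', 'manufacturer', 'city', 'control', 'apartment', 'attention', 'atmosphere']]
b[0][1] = 'temperature'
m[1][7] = 'protection'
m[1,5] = 'fact'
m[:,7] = ['protection', 'protection', 'atmosphere']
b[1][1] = 'difficulty'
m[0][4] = 'poem'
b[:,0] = ['distribution', 'system', 'accident']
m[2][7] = 'atmosphere'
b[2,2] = 'organization'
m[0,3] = 'cell'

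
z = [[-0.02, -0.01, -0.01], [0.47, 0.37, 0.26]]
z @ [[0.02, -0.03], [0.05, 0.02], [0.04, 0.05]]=[[-0.00, -0.00], [0.04, 0.01]]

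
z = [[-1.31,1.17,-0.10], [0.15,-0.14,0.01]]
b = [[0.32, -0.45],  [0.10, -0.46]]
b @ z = [[-0.49, 0.44, -0.04], [-0.2, 0.18, -0.01]]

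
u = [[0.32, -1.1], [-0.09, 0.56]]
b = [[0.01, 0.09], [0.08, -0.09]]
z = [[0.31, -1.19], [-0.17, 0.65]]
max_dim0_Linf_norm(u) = 1.1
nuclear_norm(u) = 1.34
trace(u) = 0.88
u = z + b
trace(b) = -0.08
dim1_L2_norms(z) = [1.23, 0.67]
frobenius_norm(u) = 1.28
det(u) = 0.08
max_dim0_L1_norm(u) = 1.66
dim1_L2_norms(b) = [0.09, 0.12]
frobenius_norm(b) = 0.15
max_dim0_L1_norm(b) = 0.18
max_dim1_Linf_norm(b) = 0.09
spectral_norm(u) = 1.28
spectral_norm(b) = 0.14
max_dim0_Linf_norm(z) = 1.19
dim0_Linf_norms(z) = [0.31, 1.19]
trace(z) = 0.96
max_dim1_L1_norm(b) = 0.17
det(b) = -0.01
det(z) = -0.00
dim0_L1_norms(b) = [0.09, 0.18]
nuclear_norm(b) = 0.20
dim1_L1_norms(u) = [1.42, 0.65]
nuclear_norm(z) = 1.40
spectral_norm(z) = 1.40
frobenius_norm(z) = 1.40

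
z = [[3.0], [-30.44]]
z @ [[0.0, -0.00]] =[[0.0, 0.0],[0.00, 0.00]]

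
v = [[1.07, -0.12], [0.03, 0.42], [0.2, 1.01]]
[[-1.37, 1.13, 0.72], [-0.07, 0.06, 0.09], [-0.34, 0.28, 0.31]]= v @[[-1.29, 1.06, 0.69], [-0.08, 0.07, 0.17]]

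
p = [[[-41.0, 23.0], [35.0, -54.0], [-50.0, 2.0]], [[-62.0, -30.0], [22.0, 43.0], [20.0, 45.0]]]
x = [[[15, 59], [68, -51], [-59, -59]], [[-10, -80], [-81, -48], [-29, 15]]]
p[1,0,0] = -62.0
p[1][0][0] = -62.0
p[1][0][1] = -30.0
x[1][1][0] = -81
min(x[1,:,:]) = -81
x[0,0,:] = [15, 59]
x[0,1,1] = -51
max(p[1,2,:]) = 45.0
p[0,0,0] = -41.0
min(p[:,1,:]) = -54.0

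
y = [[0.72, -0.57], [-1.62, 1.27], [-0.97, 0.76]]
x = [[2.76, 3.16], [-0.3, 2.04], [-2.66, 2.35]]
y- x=[[-2.04, -3.73], [-1.32, -0.77], [1.69, -1.59]]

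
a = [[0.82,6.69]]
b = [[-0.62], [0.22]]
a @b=[[0.96]]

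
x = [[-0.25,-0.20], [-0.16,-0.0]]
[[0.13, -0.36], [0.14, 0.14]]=x@ [[-0.87, -0.9], [0.46, 2.91]]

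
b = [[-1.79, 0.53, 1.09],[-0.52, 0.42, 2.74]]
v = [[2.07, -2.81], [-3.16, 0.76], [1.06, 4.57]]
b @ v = [[-4.22, 10.41],[0.50, 14.30]]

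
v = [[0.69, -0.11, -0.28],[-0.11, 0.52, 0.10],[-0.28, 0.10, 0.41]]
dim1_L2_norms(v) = [0.75, 0.54, 0.51]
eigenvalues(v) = [0.92, 0.23, 0.47]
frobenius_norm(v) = 1.06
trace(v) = 1.62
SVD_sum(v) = [[0.57, -0.25, -0.37], [-0.25, 0.11, 0.16], [-0.37, 0.16, 0.23]] + [[0.06, 0.15, -0.01], [0.15, 0.41, -0.04], [-0.01, -0.04, 0.00]] + [[0.06,-0.01,0.10], [-0.01,0.00,-0.02], [0.10,-0.02,0.17]]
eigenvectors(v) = [[-0.79, 0.50, -0.35], [0.35, -0.11, -0.93], [0.5, 0.86, 0.09]]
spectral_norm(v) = 0.92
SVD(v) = [[-0.79, -0.35, 0.5], [0.35, -0.93, -0.11], [0.5, 0.09, 0.86]] @ diag([0.916997277634729, 0.4689951460906135, 0.23400757627465732]) @ [[-0.79, 0.35, 0.50], [-0.35, -0.93, 0.09], [0.5, -0.11, 0.86]]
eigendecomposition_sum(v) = [[0.57, -0.25, -0.37], [-0.25, 0.11, 0.16], [-0.37, 0.16, 0.23]] + [[0.06, -0.01, 0.1], [-0.01, 0.00, -0.02], [0.10, -0.02, 0.17]] + [[0.06, 0.15, -0.01], [0.15, 0.41, -0.04], [-0.01, -0.04, 0.00]]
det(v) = 0.10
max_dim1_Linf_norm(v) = 0.69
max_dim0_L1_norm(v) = 1.08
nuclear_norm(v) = 1.62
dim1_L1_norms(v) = [1.08, 0.73, 0.79]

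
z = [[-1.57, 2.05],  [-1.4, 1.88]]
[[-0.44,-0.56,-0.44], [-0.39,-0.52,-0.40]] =z @ [[0.32,-0.22,0.06],[0.03,-0.44,-0.17]]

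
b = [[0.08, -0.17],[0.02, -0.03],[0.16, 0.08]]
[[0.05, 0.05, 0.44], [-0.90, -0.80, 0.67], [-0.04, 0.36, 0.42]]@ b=[[0.08, 0.03], [0.02, 0.23], [0.07, 0.03]]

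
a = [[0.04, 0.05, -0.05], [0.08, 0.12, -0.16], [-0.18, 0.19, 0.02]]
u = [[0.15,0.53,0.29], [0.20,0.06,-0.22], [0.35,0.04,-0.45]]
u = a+[[0.11, 0.48, 0.34], [0.12, -0.06, -0.06], [0.53, -0.15, -0.47]]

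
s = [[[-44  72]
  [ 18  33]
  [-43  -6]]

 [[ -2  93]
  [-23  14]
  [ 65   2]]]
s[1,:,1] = [93, 14, 2]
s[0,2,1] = -6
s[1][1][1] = 14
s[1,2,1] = 2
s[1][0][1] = 93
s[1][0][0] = -2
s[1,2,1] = 2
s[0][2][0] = -43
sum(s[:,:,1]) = 208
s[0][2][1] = -6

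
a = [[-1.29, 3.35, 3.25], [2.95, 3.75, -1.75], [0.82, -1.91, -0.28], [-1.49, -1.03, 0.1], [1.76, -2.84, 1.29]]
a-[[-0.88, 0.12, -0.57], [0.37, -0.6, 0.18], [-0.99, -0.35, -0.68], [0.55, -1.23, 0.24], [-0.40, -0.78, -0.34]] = [[-0.41, 3.23, 3.82], [2.58, 4.35, -1.93], [1.81, -1.56, 0.4], [-2.04, 0.2, -0.14], [2.16, -2.06, 1.63]]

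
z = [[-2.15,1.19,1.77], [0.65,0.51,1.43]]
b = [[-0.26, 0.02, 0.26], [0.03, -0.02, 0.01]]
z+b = [[-2.41, 1.21, 2.03], [0.68, 0.49, 1.44]]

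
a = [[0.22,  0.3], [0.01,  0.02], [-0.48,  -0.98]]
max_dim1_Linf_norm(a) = 0.98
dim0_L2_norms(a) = [0.53, 1.03]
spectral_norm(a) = 1.15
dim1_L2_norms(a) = [0.37, 0.02, 1.09]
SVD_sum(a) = [[0.17, 0.33], [0.01, 0.02], [-0.5, -0.97]] + [[0.05, -0.03], [-0.00, 0.00], [0.02, -0.01]]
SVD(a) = [[-0.32, 0.95], [-0.02, -0.0], [0.95, 0.32]] @ diag([1.1514477048794485, 0.06219471784525497]) @ [[-0.46, -0.89], [0.89, -0.46]]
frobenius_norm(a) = 1.15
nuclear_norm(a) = 1.21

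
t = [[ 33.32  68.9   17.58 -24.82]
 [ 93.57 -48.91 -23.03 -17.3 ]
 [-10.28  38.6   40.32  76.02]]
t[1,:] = [93.57, -48.91, -23.03, -17.3]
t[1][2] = -23.03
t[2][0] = -10.28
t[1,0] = 93.57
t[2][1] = 38.6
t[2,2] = 40.32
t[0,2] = 17.58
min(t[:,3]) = -24.82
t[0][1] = 68.9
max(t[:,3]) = 76.02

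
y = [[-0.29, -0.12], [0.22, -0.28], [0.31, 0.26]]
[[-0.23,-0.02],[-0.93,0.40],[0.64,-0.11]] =y @ [[-0.43, 0.5], [2.99, -1.02]]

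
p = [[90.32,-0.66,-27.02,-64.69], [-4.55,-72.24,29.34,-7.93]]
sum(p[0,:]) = -2.049999999999997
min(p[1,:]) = -72.24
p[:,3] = [-64.69, -7.93]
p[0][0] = 90.32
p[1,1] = -72.24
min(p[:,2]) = -27.02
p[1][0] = -4.55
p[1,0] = -4.55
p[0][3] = -64.69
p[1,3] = -7.93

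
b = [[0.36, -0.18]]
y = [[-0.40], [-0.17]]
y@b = [[-0.14,  0.07],[-0.06,  0.03]]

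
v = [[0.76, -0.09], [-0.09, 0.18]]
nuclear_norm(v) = 0.94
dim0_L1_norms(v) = [0.85, 0.27]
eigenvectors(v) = [[0.99, 0.15], [-0.15, 0.99]]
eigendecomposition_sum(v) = [[0.76, -0.11],  [-0.11, 0.02]] + [[0.0, 0.02], [0.02, 0.16]]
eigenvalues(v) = [0.77, 0.17]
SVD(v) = [[-0.99,0.15], [0.15,0.99]] @ diag([0.7736445290137796, 0.1663554709862205]) @ [[-0.99, 0.15], [0.15, 0.99]]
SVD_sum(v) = [[0.76, -0.11], [-0.11, 0.02]] + [[0.00, 0.02], [0.02, 0.16]]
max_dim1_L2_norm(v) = 0.77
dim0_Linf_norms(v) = [0.76, 0.18]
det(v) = 0.13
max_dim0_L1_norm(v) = 0.85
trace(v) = 0.94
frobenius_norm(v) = 0.79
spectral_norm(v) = 0.77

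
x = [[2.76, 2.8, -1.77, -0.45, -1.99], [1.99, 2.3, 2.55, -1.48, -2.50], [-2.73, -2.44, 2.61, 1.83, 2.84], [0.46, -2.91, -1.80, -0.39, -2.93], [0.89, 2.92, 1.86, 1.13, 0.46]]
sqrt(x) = [[1.02, 0.76, -1.01, 0.24, 0.08], [1.05, 1.8, 1.12, -0.55, -1.27], [-0.80, -0.71, 1.58, 0.47, 0.85], [0.51, -0.69, -0.10, 0.6, -1.64], [-0.16, 1.05, 0.18, 0.73, 1.69]]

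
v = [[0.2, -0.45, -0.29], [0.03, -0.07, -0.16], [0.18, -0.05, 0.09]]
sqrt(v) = [[0.58, -0.60, -0.42], [0.1, 0.11, -0.22], [0.17, 0.1, 0.43]]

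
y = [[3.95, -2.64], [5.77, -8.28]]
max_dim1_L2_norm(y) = 10.09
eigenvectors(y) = [[0.88,0.24], [0.47,0.97]]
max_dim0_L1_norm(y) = 10.92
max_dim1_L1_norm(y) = 14.05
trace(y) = -4.33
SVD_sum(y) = [[2.82, -3.54],[6.28, -7.88]] + [[1.13,  0.9], [-0.51,  -0.40]]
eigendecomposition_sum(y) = [[2.92, -0.71], [1.56, -0.38]] + [[1.03, -1.93], [4.21, -7.90]]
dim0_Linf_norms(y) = [5.77, 8.28]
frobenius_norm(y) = 11.15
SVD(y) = [[-0.41, -0.91],[-0.91, 0.41]] @ diag([11.041701759458785, 1.5824734611249331]) @ [[-0.62, 0.78],[-0.78, -0.62]]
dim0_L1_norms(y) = [9.72, 10.92]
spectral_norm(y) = 11.04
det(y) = -17.47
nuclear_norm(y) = 12.62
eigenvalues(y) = [2.54, -6.87]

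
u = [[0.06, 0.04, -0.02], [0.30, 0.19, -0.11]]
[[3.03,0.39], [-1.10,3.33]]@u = [[0.30, 0.2, -0.10], [0.93, 0.59, -0.34]]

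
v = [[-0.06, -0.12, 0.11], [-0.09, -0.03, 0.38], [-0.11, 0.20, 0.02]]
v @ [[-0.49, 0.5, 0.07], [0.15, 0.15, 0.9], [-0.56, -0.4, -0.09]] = [[-0.05, -0.09, -0.12], [-0.17, -0.20, -0.07], [0.07, -0.03, 0.17]]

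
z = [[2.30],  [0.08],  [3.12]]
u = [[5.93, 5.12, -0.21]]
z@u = [[13.64, 11.78, -0.48], [0.47, 0.41, -0.02], [18.5, 15.97, -0.66]]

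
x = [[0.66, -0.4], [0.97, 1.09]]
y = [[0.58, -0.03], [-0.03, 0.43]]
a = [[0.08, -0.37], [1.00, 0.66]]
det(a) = 0.42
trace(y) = 1.01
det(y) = 0.25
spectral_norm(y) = 0.59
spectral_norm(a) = 1.21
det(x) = 1.11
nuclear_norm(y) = 1.01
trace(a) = 0.74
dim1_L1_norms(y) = [0.61, 0.46]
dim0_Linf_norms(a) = [1.0, 0.66]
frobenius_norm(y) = 0.72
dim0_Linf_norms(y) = [0.58, 0.43]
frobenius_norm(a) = 1.26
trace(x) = 1.75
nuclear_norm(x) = 2.22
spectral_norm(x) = 1.47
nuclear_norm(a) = 1.56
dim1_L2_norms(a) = [0.38, 1.2]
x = a + y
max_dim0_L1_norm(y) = 0.61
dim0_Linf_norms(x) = [0.97, 1.09]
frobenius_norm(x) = 1.65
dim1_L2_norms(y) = [0.58, 0.43]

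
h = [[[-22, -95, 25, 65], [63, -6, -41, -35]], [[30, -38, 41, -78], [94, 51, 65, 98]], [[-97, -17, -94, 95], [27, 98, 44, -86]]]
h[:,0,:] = [[-22, -95, 25, 65], [30, -38, 41, -78], [-97, -17, -94, 95]]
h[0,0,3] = 65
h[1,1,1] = 51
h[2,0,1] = -17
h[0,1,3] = -35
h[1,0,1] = -38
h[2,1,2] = 44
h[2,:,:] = [[-97, -17, -94, 95], [27, 98, 44, -86]]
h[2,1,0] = 27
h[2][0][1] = -17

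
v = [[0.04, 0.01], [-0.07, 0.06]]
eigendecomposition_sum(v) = [[0.02+0.02j, 0.01-0.01j], [-0.04+0.07j, 0.03+0.00j]] + [[(0.02-0.02j), 0.01j], [(-0.04-0.07j), (0.03-0j)]]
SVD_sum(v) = [[0.02, -0.02], [-0.08, 0.05]] + [[0.02, 0.03], [0.01, 0.01]]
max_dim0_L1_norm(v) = 0.11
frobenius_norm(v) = 0.10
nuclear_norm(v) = 0.13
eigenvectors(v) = [[-0.13+0.33j, (-0.13-0.33j)], [(-0.94+0j), -0.94-0.00j]]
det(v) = 0.00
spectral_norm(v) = 0.10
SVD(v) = [[-0.28, 0.96], [0.96, 0.28]] @ diag([0.09565401897601229, 0.03240846577264469]) @ [[-0.82, 0.57], [0.57, 0.82]]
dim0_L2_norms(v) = [0.08, 0.06]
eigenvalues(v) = [(0.05+0.02j), (0.05-0.02j)]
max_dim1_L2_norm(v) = 0.09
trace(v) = 0.10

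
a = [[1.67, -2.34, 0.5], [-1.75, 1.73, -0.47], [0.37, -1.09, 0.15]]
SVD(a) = [[-0.73, -0.25, -0.64], [0.62, -0.62, -0.48], [-0.28, -0.75, 0.6]] @ diag([3.9845966250963736, 0.5111609169937258, 0.002062088437335605]) @ [[-0.61, 0.78, -0.18], [0.77, 0.63, 0.11], [0.19, -0.07, -0.98]]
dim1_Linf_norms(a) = [2.34, 1.75, 1.09]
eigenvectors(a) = [[-0.73, 0.37, -0.19], [0.64, 0.49, 0.07], [-0.26, 0.79, 0.98]]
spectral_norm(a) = 3.98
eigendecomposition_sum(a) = [[1.8, -2.19, 0.51], [-1.58, 1.93, -0.45], [0.64, -0.77, 0.18]] + [[-0.13, -0.15, -0.01],  [-0.17, -0.20, -0.02],  [-0.27, -0.32, -0.03]] + [[-0.0, -0.00, 0.00],[0.0, 0.00, -0.00],[0.0, 0.00, -0.00]]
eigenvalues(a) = [3.91, -0.35, -0.0]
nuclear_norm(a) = 4.50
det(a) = 0.00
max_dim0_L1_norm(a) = 5.16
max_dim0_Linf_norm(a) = 2.34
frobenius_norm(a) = 4.02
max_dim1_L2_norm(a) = 2.92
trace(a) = 3.55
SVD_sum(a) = [[1.77,-2.26,0.51], [-1.51,1.93,-0.44], [0.66,-0.85,0.19]] + [[-0.1, -0.08, -0.01], [-0.24, -0.20, -0.03], [-0.29, -0.24, -0.04]] + [[-0.0,  0.00,  0.0], [-0.0,  0.0,  0.0], [0.0,  -0.0,  -0.0]]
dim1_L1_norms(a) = [4.51, 3.95, 1.61]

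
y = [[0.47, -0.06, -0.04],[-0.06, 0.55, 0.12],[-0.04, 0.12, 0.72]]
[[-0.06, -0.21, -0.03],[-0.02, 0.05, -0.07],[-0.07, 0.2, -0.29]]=y @ [[-0.13, -0.43, -0.10], [-0.02, -0.01, -0.05], [-0.1, 0.25, -0.4]]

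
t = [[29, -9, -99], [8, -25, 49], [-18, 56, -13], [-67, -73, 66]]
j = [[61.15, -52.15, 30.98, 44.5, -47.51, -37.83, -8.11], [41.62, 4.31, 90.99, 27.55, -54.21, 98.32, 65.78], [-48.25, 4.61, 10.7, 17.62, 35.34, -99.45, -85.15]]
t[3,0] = -67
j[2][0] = -48.25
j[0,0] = 61.15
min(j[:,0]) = -48.25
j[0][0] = 61.15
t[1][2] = 49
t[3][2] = 66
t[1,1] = -25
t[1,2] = 49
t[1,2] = 49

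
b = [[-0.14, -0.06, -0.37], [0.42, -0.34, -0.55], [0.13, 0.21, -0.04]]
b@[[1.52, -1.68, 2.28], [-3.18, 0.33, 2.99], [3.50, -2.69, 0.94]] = [[-1.32, 1.21, -0.85], [-0.21, 0.66, -0.58], [-0.61, -0.04, 0.89]]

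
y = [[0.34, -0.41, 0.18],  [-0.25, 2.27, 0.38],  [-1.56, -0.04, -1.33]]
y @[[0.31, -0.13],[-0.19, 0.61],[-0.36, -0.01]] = [[0.12, -0.30],[-0.65, 1.41],[0.00, 0.19]]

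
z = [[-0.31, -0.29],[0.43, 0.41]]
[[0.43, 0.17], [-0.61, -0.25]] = z@[[0.08, 0.03], [-1.57, -0.63]]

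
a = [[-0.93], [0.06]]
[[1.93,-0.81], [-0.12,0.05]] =a @[[-2.08, 0.87]]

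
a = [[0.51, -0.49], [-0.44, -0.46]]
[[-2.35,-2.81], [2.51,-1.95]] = a @ [[-5.13, -0.75], [-0.55, 4.95]]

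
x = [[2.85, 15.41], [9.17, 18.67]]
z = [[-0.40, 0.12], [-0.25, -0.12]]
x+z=[[2.45,15.53], [8.92,18.55]]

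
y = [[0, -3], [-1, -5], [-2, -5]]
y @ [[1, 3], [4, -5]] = [[-12, 15], [-21, 22], [-22, 19]]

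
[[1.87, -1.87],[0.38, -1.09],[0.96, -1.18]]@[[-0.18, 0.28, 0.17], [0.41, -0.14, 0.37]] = [[-1.10, 0.79, -0.37], [-0.52, 0.26, -0.34], [-0.66, 0.43, -0.27]]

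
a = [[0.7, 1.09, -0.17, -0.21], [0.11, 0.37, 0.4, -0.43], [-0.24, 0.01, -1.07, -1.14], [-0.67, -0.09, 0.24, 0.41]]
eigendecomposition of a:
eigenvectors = [[0.75+0.00j, 0.26+0.00j, (-0.11+0.48j), (-0.11-0.48j)], [0.38+0.00j, -0.29+0.00j, (-0.29-0.4j), (-0.29+0.4j)], [(0.17+0j), (0.92+0j), 0.36-0.32j, (0.36+0.32j)], [-0.52+0.00j, (-0.05+0j), (-0.53+0j), (-0.53-0j)]]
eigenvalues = [(1.36+0j), (-1.08+0j), (0.07+0.69j), (0.07-0.69j)]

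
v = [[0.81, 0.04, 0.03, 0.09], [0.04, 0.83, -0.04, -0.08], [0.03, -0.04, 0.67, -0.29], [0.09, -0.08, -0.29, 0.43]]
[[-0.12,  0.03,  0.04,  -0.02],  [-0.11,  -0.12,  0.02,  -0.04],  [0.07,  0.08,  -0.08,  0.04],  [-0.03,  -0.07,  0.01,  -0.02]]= v @[[-0.15,0.06,0.07,-0.02], [-0.12,-0.17,-0.0,-0.05], [0.11,0.03,-0.16,0.06], [0.02,-0.19,-0.09,0.0]]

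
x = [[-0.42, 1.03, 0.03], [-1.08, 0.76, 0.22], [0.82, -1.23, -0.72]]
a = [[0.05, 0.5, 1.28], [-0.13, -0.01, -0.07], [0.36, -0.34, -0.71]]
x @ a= [[-0.14,-0.23,-0.63], [-0.07,-0.62,-1.59], [-0.06,0.67,1.65]]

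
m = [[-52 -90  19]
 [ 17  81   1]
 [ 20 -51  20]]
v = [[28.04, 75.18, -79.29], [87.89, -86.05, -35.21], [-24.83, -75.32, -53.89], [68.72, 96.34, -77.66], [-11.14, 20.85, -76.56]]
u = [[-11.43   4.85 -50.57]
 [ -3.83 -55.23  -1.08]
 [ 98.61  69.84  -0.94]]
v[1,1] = -86.05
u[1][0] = -3.83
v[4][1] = 20.85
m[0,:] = [-52, -90, 19]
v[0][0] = 28.04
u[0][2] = -50.57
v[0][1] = 75.18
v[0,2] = -79.29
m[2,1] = -51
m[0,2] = 19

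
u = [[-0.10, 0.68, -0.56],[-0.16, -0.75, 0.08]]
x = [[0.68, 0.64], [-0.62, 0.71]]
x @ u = [[-0.17, -0.02, -0.33], [-0.05, -0.95, 0.4]]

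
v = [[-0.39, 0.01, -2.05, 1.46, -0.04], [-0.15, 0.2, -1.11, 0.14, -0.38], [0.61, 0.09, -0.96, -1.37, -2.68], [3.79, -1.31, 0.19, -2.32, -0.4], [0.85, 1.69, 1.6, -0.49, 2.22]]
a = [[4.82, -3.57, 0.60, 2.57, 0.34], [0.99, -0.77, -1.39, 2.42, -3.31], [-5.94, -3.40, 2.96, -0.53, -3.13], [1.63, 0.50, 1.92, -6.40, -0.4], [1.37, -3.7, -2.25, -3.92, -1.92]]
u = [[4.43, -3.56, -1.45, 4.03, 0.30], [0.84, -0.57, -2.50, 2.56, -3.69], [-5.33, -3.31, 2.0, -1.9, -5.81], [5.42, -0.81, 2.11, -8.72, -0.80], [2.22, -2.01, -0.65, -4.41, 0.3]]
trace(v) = -1.25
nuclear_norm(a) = 30.64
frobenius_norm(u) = 17.29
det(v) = -15.97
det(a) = 5327.26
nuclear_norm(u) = 33.85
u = a + v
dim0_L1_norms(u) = [18.24, 10.26, 8.71, 21.62, 10.9]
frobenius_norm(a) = 14.71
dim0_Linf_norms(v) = [3.79, 1.69, 2.05, 2.32, 2.68]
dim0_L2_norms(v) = [3.95, 2.15, 2.99, 3.11, 3.52]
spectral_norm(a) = 8.80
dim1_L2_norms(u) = [7.12, 5.24, 8.99, 10.54, 5.38]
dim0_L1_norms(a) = [14.75, 11.94, 9.12, 15.84, 9.1]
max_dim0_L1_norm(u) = 21.62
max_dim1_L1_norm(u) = 18.35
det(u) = 5246.24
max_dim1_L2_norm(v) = 4.65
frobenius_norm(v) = 7.16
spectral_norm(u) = 11.89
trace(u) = -2.56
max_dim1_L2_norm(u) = 10.54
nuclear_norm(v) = 13.27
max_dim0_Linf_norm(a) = 6.4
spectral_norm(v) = 5.07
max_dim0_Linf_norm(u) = 8.72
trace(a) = -1.31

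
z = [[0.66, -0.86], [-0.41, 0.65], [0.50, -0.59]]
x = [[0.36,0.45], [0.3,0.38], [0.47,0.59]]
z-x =[[0.3,  -1.31],  [-0.71,  0.27],  [0.03,  -1.18]]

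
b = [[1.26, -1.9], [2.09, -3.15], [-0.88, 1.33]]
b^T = [[1.26, 2.09, -0.88], [-1.9, -3.15, 1.33]]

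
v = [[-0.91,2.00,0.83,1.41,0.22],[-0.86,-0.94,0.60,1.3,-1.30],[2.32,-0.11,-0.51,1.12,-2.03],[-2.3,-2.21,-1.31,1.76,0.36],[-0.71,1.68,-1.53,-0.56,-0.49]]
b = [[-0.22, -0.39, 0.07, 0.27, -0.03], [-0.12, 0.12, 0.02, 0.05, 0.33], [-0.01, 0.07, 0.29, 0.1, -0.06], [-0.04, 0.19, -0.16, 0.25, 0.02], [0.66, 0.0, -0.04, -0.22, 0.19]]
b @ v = [[0.1, -0.73, -0.76, -0.25, 0.43], [-0.30, 0.09, -0.61, -0.09, -0.37], [0.43, -0.44, -0.15, 0.61, -0.62], [-1.09, -0.76, -0.2, 0.44, 0.15], [-0.32, 2.13, 0.57, 0.39, 0.05]]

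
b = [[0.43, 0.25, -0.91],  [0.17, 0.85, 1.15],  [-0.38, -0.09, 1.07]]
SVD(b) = [[-0.48, -0.55, 0.68],[0.67, -0.73, -0.13],[0.57, 0.4, 0.72]] @ diag([1.8818916316291947, 0.951463954750146, 0.00047918182438074847]) @ [[-0.16, 0.21, 0.96], [-0.54, -0.84, 0.09], [0.83, -0.50, 0.25]]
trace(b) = 2.35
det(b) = 0.00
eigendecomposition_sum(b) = [[0j, -0.00+0.00j, -0j], [(-0+0j), 0.00+0.00j, (-0+0j)], [0.00+0.00j, (-0+0j), 0.00-0.00j]] + [[(0.21-0.13j),(0.13-0.21j),(-0.46+0.02j)], [(0.09+0.8j),(0.42+0.64j),0.58-1.34j], [-0.19+0.26j,(-0.04+0.31j),(0.53-0.25j)]] + [[0.21+0.13j,(0.13+0.21j),(-0.46-0.02j)],[0.09-0.80j,0.42-0.64j,(0.58+1.34j)],[-0.19-0.26j,(-0.04-0.31j),(0.53+0.25j)]]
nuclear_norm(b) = 2.83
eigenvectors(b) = [[(-0.83+0j),-0.12-0.25j,-0.12+0.25j], [(0.51+0j),(0.89+0j),(0.89-0j)], [(-0.25+0j),0.27+0.24j,(0.27-0.24j)]]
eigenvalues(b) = [0j, (1.17+0.26j), (1.17-0.26j)]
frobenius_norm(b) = 2.11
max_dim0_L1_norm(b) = 3.13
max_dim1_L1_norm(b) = 2.17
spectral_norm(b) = 1.88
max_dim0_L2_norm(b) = 1.82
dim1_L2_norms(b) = [1.04, 1.44, 1.14]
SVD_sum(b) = [[0.15, -0.19, -0.86],[-0.21, 0.27, 1.21],[-0.18, 0.23, 1.03]] + [[0.28, 0.44, -0.05],  [0.38, 0.58, -0.06],  [-0.2, -0.32, 0.04]] + [[0.0, -0.0, 0.00],[-0.0, 0.0, -0.0],[0.00, -0.00, 0.0]]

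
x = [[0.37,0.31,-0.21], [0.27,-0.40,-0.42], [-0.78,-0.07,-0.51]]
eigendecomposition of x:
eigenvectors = [[(0.76+0j), (-0.16-0.14j), (-0.16+0.14j)], [0.39+0.00j, (0.8+0j), 0.80-0.00j], [-0.52+0.00j, (0.29-0.48j), 0.29+0.48j]]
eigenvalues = [(0.68+0j), (-0.61+0.21j), (-0.61-0.21j)]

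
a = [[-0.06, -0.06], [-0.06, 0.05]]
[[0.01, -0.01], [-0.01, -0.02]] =a@[[0.02, 0.21], [-0.20, -0.08]]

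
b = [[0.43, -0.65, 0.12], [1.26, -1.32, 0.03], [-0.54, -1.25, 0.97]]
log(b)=[[-11.25-3.26j, (4.15+2.95j), (1.24+0.18j)], [-10.75-6.69j, (3.72+6.05j), 1.22+0.38j], [-20.25-6.14j, (7.66+5.55j), 2.01+0.35j]]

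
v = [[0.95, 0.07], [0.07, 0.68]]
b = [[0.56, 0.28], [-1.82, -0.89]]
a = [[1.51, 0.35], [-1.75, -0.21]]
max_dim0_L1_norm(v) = 1.02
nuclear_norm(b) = 2.13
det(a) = 0.30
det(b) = 0.01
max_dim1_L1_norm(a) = 1.96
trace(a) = 1.30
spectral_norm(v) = 0.97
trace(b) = -0.33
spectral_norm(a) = 2.34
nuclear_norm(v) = 1.63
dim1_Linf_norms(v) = [0.95, 0.68]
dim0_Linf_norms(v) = [0.95, 0.68]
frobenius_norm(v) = 1.17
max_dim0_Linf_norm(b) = 1.82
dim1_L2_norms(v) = [0.95, 0.68]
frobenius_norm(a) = 2.35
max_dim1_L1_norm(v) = 1.02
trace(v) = 1.63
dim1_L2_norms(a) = [1.55, 1.76]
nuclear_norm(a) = 2.47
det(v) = 0.64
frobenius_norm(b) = 2.12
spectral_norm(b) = 2.12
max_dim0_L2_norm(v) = 0.95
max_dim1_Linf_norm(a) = 1.75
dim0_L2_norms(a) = [2.31, 0.41]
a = v + b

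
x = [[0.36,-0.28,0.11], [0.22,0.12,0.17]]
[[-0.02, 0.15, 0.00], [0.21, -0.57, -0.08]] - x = [[-0.38, 0.43, -0.11],[-0.01, -0.69, -0.25]]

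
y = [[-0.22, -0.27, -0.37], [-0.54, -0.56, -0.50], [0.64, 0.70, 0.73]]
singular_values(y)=[1.59, 0.11, 0.0]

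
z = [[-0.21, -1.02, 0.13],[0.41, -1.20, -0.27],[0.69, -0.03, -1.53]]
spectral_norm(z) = 1.79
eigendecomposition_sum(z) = [[-0.53-0.00j,0.74-0.00j,(-0.25+0j)], [(-0.17-0j),(0.24-0j),-0.08+0.00j], [(-0.34-0j),(0.47-0j),-0.16+0.00j]] + [[(0.16+0.27j),-0.88+0.89j,(0.19-0.87j)], [(0.29+0.26j),-0.72+1.38j,(-0.09-1.1j)], [(0.51+0.19j),-0.25+2.19j,(-0.69-1.41j)]] + [[(0.16-0.27j), -0.88-0.89j, 0.19+0.87j], [(0.29-0.26j), (-0.72-1.38j), -0.09+1.10j], [0.51-0.19j, -0.25-2.19j, (-0.69+1.41j)]]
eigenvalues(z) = [(-0.46+0j), (-1.24+0.23j), (-1.24-0.23j)]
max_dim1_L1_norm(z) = 2.25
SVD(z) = [[-0.14,  -0.66,  -0.74], [-0.51,  -0.59,  0.62], [-0.85,  0.47,  -0.25]] @ diag([1.7903296450194244, 1.5244477808789536, 0.2666059368015915]) @ [[-0.43, 0.44, 0.79], [0.14, 0.9, -0.42], [0.89, 0.07, 0.45]]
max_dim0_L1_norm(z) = 2.25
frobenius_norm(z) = 2.37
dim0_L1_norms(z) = [1.31, 2.25, 1.93]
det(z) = -0.73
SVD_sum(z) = [[0.11, -0.11, -0.20], [0.39, -0.40, -0.72], [0.65, -0.66, -1.20]] + [[-0.14, -0.90, 0.42], [-0.13, -0.81, 0.38], [0.1, 0.64, -0.30]] + [[-0.18, -0.01, -0.09], [0.15, 0.01, 0.07], [-0.06, -0.0, -0.03]]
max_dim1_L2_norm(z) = 1.68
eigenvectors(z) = [[-0.82+0.00j, 0.33+0.26j, 0.33-0.26j], [-0.26+0.00j, (0.49+0.19j), 0.49-0.19j], [-0.52+0.00j, (0.74+0j), 0.74-0.00j]]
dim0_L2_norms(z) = [0.83, 1.58, 1.56]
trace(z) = -2.94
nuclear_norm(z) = 3.58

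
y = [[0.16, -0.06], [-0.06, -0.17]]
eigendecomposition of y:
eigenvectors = [[0.98, 0.17], [-0.17, 0.98]]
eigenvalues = [0.17, -0.18]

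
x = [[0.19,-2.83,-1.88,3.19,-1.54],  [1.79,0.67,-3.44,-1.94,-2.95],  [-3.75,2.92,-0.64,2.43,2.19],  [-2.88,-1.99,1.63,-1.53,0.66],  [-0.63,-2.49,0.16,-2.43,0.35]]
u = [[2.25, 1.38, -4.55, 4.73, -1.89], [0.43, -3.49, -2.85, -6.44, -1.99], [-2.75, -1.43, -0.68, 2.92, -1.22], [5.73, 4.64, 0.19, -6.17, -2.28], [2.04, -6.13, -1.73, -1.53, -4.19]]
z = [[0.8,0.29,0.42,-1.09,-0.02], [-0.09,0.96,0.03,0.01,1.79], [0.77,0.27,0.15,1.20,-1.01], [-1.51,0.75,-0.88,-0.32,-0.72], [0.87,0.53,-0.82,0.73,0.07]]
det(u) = 4838.81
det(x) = 586.54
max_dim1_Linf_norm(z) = 1.79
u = z @ x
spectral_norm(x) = 7.00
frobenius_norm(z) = 3.98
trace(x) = -0.96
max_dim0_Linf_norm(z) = 1.79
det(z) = 8.22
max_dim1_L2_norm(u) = 9.88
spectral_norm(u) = 11.82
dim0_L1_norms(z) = [4.04, 2.8, 2.3, 3.35, 3.61]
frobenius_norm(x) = 10.78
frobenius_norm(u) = 17.38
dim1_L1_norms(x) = [9.63, 10.79, 11.93, 8.69, 6.06]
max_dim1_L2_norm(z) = 2.06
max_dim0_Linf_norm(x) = 3.75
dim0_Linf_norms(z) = [1.51, 0.96, 0.88, 1.2, 1.79]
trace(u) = -12.28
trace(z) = 1.66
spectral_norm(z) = 2.34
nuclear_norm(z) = 8.34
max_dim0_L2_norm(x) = 5.3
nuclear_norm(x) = 21.69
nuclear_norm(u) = 33.91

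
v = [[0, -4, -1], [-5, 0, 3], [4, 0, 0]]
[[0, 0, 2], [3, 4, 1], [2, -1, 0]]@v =[[8, 0, 0], [-16, -12, 9], [5, -8, -5]]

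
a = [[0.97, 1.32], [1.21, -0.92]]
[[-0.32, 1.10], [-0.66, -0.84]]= a@[[-0.47,-0.04], [0.1,0.86]]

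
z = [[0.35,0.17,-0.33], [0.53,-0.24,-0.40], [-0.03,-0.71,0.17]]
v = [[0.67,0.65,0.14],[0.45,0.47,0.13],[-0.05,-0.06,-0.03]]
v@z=[[0.57,-0.14,-0.46],[0.40,-0.13,-0.31],[-0.05,0.03,0.04]]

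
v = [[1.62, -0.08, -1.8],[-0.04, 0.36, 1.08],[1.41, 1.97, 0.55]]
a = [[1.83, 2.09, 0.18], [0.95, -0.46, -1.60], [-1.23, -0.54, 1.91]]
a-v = [[0.21, 2.17, 1.98], [0.99, -0.82, -2.68], [-2.64, -2.51, 1.36]]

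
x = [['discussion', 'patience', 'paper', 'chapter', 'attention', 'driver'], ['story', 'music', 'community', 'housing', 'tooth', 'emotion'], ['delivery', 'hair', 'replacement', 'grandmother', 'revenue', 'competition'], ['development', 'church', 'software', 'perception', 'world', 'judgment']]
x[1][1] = 'music'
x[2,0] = 'delivery'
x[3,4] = 'world'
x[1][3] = 'housing'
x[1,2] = 'community'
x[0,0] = 'discussion'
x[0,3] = 'chapter'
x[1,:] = ['story', 'music', 'community', 'housing', 'tooth', 'emotion']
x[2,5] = 'competition'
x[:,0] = ['discussion', 'story', 'delivery', 'development']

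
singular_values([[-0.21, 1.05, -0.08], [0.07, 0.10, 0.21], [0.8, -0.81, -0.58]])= [1.55, 0.63, 0.21]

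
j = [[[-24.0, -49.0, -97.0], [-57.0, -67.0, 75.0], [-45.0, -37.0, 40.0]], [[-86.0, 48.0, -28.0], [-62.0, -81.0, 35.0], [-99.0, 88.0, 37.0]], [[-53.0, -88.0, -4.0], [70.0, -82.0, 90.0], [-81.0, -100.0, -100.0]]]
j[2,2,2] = -100.0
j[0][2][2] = 40.0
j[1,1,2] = 35.0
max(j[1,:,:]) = 88.0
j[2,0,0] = -53.0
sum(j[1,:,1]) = 55.0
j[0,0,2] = -97.0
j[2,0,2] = -4.0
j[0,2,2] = 40.0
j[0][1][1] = -67.0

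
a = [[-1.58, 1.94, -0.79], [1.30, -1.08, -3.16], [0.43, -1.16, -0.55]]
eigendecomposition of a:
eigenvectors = [[0.57, -0.85, -0.58], [-0.74, -0.42, -0.74], [-0.36, -0.33, 0.33]]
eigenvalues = [-3.61, -0.92, 1.33]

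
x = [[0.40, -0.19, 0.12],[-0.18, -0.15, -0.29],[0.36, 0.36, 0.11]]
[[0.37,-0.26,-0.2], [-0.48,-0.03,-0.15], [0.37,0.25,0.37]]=x @ [[0.56, -0.12, 0.00],[0.06, 0.91, 1.02],[1.29, -0.29, -0.01]]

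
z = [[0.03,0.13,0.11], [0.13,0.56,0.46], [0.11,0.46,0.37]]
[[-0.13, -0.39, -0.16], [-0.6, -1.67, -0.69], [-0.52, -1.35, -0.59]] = z@[[-2.76,4.68,-3.67], [-2.09,-3.04,-1.6], [2.01,-1.26,1.48]]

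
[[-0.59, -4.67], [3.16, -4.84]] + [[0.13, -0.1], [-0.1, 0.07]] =[[-0.46, -4.77], [3.06, -4.77]]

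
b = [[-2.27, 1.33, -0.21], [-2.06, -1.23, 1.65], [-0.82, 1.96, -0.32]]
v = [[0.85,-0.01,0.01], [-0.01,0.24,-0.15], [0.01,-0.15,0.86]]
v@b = [[-1.92,1.16,-0.20], [-0.35,-0.60,0.45], [-0.42,1.88,-0.52]]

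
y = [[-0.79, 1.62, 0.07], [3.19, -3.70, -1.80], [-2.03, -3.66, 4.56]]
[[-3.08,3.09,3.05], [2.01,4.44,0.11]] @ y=[[6.10, -27.59, 8.13], [12.35, -13.57, -7.35]]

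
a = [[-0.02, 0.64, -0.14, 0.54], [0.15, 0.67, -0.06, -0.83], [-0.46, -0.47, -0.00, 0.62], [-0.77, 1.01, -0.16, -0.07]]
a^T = [[-0.02, 0.15, -0.46, -0.77], [0.64, 0.67, -0.47, 1.01], [-0.14, -0.06, -0.00, -0.16], [0.54, -0.83, 0.62, -0.07]]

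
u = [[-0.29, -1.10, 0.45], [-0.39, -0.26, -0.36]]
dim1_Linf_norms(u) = [1.1, 0.39]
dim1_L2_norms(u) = [1.22, 0.59]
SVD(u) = [[-0.98,-0.19], [-0.19,0.98]] @ diag([1.2424443315546292, 0.5497563851268772]) @ [[0.29, 0.91, -0.30],[-0.59, -0.07, -0.80]]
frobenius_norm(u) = 1.36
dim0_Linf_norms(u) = [0.39, 1.1, 0.45]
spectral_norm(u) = 1.24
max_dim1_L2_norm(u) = 1.22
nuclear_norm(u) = 1.79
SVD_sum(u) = [[-0.35, -1.11, 0.36], [-0.07, -0.22, 0.07]] + [[0.06, 0.01, 0.09], [-0.32, -0.04, -0.43]]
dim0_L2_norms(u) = [0.49, 1.13, 0.58]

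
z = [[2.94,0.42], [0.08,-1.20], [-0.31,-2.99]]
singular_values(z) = [3.45, 2.72]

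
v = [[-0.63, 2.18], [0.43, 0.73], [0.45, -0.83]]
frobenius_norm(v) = 2.60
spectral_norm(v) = 2.52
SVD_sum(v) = [[-0.57, 2.2],[-0.15, 0.58],[0.23, -0.89]] + [[-0.06, -0.02], [0.58, 0.15], [0.22, 0.06]]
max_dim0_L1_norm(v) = 3.74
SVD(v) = [[-0.90, 0.10],[-0.24, -0.93],[0.36, -0.35]] @ diag([2.518646534004401, 0.644142559335756]) @ [[0.25, -0.97], [-0.97, -0.25]]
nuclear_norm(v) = 3.16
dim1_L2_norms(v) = [2.27, 0.85, 0.94]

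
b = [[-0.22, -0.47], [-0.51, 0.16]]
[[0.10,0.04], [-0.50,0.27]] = b@[[0.8, -0.49], [-0.59, 0.15]]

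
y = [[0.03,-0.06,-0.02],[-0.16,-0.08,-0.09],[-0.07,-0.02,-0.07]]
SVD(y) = [[0.04,  -1.0,  0.09], [0.9,  -0.00,  -0.44], [0.44,  0.09,  0.89]] @ diag([0.22244295279680043, 0.06966526012933263, 0.029425911747180192]) @ [[-0.78, -0.37, -0.5], [-0.52, 0.83, 0.19], [0.35, 0.41, -0.84]]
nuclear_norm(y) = 0.32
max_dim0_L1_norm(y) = 0.26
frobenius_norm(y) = 0.23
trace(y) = -0.12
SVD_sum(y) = [[-0.01, -0.0, -0.00], [-0.16, -0.07, -0.10], [-0.08, -0.04, -0.05]] + [[0.04, -0.06, -0.01], [0.00, -0.0, -0.00], [-0.00, 0.01, 0.00]] + [[0.0, 0.00, -0.0], [-0.0, -0.01, 0.01], [0.01, 0.01, -0.02]]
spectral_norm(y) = 0.22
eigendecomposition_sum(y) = [[-0.04,  -0.03,  -0.03], [-0.11,  -0.09,  -0.1], [-0.05,  -0.04,  -0.04]] + [[0.07,-0.03,0.01],[-0.05,0.02,-0.00],[-0.02,0.01,-0.00]] + [[0.00, -0.0, 0.01], [0.0, -0.01, 0.02], [-0.00, 0.01, -0.02]]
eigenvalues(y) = [-0.17, 0.08, -0.03]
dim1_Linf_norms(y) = [0.06, 0.16, 0.07]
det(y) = 0.00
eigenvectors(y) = [[-0.3, -0.76, -0.28], [-0.88, 0.59, -0.55], [-0.37, 0.27, 0.79]]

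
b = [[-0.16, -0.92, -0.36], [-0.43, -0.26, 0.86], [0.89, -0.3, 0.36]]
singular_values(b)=[1.01, 1.0, 1.0]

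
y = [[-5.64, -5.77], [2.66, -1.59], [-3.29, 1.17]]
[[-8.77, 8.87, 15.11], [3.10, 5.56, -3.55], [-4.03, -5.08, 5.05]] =y @ [[1.31, 0.74, -1.83], [0.24, -2.26, -0.83]]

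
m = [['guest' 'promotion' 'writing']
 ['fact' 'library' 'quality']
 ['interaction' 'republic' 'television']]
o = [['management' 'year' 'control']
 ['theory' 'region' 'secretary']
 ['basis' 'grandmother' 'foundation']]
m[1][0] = 'fact'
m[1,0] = 'fact'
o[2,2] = 'foundation'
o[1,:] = ['theory', 'region', 'secretary']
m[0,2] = 'writing'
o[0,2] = 'control'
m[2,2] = 'television'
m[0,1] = 'promotion'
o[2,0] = 'basis'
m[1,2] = 'quality'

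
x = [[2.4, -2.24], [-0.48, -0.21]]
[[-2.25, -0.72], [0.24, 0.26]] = x @[[-0.64, -0.47], [0.32, -0.18]]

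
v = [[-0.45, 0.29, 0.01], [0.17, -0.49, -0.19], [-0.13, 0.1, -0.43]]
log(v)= [[(-2.97+1.73j),3.11+1.41j,(4.31-1.2j)],[-0.04+1.38j,-2.04+1.13j,(-1.92-0.96j)],[(-2.14-0.41j),3.85-0.34j,2.42+0.29j]]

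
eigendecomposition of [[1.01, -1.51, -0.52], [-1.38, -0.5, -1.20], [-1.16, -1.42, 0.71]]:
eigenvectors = [[-0.43+0.00j, -0.62-0.31j, -0.62+0.31j], [-0.73+0.00j, 0.02+0.19j, 0.02-0.19j], [(-0.53+0j), (0.7+0j), 0.70-0.00j]]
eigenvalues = [(-2.19+0j), (1.7+0.12j), (1.7-0.12j)]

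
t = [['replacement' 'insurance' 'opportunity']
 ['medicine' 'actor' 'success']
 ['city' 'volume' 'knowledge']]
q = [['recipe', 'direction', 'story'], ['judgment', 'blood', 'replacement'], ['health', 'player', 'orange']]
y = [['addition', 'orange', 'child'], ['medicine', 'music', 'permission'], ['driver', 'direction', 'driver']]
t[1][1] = 'actor'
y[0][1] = 'orange'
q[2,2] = 'orange'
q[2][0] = 'health'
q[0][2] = 'story'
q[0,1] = 'direction'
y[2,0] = 'driver'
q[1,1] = 'blood'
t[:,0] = ['replacement', 'medicine', 'city']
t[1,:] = ['medicine', 'actor', 'success']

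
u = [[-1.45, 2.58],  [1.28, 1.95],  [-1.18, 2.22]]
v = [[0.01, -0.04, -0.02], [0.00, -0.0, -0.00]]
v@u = [[-0.04, -0.10], [0.0, 0.0]]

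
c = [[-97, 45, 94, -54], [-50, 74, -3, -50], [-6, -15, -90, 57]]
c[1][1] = 74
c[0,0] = -97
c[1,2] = -3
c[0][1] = 45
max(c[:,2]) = 94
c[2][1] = -15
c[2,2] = -90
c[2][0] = -6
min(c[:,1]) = -15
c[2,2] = -90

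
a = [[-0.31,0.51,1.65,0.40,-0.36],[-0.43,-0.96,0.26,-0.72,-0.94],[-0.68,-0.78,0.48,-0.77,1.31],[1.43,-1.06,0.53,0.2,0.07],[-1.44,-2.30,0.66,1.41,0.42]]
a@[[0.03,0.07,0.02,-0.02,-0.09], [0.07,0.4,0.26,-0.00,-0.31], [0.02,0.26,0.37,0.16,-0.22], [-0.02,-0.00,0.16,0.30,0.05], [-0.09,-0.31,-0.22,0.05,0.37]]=[[0.08, 0.72, 0.88, 0.37, -0.61], [0.02, -0.06, -0.07, -0.21, -0.1], [-0.17, -0.64, -0.45, -0.08, 0.64], [-0.03, -0.21, -0.03, 0.12, 0.12], [-0.26, -0.98, -0.25, 0.58, 0.92]]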